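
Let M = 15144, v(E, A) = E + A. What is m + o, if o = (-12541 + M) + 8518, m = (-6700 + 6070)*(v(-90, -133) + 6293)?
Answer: -3812979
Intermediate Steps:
v(E, A) = A + E
m = -3824100 (m = (-6700 + 6070)*((-133 - 90) + 6293) = -630*(-223 + 6293) = -630*6070 = -3824100)
o = 11121 (o = (-12541 + 15144) + 8518 = 2603 + 8518 = 11121)
m + o = -3824100 + 11121 = -3812979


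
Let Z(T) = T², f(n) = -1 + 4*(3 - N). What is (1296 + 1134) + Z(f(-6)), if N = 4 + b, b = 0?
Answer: 2455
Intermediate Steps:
N = 4 (N = 4 + 0 = 4)
f(n) = -5 (f(n) = -1 + 4*(3 - 1*4) = -1 + 4*(3 - 4) = -1 + 4*(-1) = -1 - 4 = -5)
(1296 + 1134) + Z(f(-6)) = (1296 + 1134) + (-5)² = 2430 + 25 = 2455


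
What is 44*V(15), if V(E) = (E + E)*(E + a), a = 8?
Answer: 30360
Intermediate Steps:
V(E) = 2*E*(8 + E) (V(E) = (E + E)*(E + 8) = (2*E)*(8 + E) = 2*E*(8 + E))
44*V(15) = 44*(2*15*(8 + 15)) = 44*(2*15*23) = 44*690 = 30360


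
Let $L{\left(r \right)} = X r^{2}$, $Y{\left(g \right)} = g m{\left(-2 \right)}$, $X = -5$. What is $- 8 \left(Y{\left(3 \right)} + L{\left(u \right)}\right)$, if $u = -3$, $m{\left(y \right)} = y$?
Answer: $408$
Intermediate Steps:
$Y{\left(g \right)} = - 2 g$ ($Y{\left(g \right)} = g \left(-2\right) = - 2 g$)
$L{\left(r \right)} = - 5 r^{2}$
$- 8 \left(Y{\left(3 \right)} + L{\left(u \right)}\right) = - 8 \left(\left(-2\right) 3 - 5 \left(-3\right)^{2}\right) = - 8 \left(-6 - 45\right) = \left(-8\right) \left(-51\right) = 408$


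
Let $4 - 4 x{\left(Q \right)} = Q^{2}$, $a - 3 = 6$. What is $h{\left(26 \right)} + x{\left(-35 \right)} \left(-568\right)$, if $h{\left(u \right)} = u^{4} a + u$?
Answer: $4286192$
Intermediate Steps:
$a = 9$ ($a = 3 + 6 = 9$)
$x{\left(Q \right)} = 1 - \frac{Q^{2}}{4}$
$h{\left(u \right)} = u + 9 u^{4}$ ($h{\left(u \right)} = u^{4} \cdot 9 + u = 9 u^{4} + u = u + 9 u^{4}$)
$h{\left(26 \right)} + x{\left(-35 \right)} \left(-568\right) = \left(26 + 9 \cdot 26^{4}\right) + \left(1 - \frac{\left(-35\right)^{2}}{4}\right) \left(-568\right) = \left(26 + 9 \cdot 456976\right) + \left(1 - \frac{1225}{4}\right) \left(-568\right) = \left(26 + 4112784\right) + \left(1 - \frac{1225}{4}\right) \left(-568\right) = 4112810 - -173382 = 4112810 + 173382 = 4286192$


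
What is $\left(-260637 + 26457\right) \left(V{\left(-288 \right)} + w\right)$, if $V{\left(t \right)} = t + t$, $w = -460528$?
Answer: $107981334720$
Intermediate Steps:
$V{\left(t \right)} = 2 t$
$\left(-260637 + 26457\right) \left(V{\left(-288 \right)} + w\right) = \left(-260637 + 26457\right) \left(2 \left(-288\right) - 460528\right) = - 234180 \left(-576 - 460528\right) = \left(-234180\right) \left(-461104\right) = 107981334720$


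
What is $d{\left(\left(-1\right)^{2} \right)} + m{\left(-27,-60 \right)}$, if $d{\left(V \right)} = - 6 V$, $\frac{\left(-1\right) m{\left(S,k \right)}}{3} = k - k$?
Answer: $-6$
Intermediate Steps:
$m{\left(S,k \right)} = 0$ ($m{\left(S,k \right)} = - 3 \left(k - k\right) = \left(-3\right) 0 = 0$)
$d{\left(\left(-1\right)^{2} \right)} + m{\left(-27,-60 \right)} = - 6 \left(-1\right)^{2} + 0 = \left(-6\right) 1 + 0 = -6 + 0 = -6$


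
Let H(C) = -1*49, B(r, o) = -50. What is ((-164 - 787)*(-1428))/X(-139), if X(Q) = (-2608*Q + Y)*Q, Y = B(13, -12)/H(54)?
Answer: -3696854/137170899 ≈ -0.026951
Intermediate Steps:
H(C) = -49
Y = 50/49 (Y = -50/(-49) = -50*(-1/49) = 50/49 ≈ 1.0204)
X(Q) = Q*(50/49 - 2608*Q) (X(Q) = (-2608*Q + 50/49)*Q = (50/49 - 2608*Q)*Q = Q*(50/49 - 2608*Q))
((-164 - 787)*(-1428))/X(-139) = ((-164 - 787)*(-1428))/(((2/49)*(-139)*(25 - 63896*(-139)))) = (-951*(-1428))/(((2/49)*(-139)*(25 + 8881544))) = 1358028/(((2/49)*(-139)*8881569)) = 1358028/(-2469076182/49) = 1358028*(-49/2469076182) = -3696854/137170899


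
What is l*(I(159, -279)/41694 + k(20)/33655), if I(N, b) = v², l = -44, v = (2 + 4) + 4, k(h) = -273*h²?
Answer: 20018324920/140321157 ≈ 142.66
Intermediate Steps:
v = 10 (v = 6 + 4 = 10)
I(N, b) = 100 (I(N, b) = 10² = 100)
l*(I(159, -279)/41694 + k(20)/33655) = -44*(100/41694 - 273*20²/33655) = -44*(100*(1/41694) - 273*400*(1/33655)) = -44*(50/20847 - 109200*1/33655) = -44*(50/20847 - 21840/6731) = -44*(-454961930/140321157) = 20018324920/140321157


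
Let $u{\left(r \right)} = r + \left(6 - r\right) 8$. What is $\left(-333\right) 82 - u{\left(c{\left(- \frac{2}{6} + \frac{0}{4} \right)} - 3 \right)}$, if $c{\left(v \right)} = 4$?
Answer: $-27347$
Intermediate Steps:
$u{\left(r \right)} = 48 - 7 r$ ($u{\left(r \right)} = r - \left(-48 + 8 r\right) = 48 - 7 r$)
$\left(-333\right) 82 - u{\left(c{\left(- \frac{2}{6} + \frac{0}{4} \right)} - 3 \right)} = \left(-333\right) 82 - \left(48 - 7 \left(4 - 3\right)\right) = -27306 - \left(48 - 7 \left(4 - 3\right)\right) = -27306 - \left(48 - 7\right) = -27306 - 41 = -27347$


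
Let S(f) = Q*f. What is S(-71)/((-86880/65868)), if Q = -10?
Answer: -389719/724 ≈ -538.29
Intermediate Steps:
S(f) = -10*f
S(-71)/((-86880/65868)) = (-10*(-71))/((-86880/65868)) = 710/((-86880*1/65868)) = 710/(-7240/5489) = 710*(-5489/7240) = -389719/724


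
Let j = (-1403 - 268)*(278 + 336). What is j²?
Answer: 1052663688036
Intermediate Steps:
j = -1025994 (j = -1671*614 = -1025994)
j² = (-1025994)² = 1052663688036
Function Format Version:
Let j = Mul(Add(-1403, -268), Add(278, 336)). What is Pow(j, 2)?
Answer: 1052663688036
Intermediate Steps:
j = -1025994 (j = Mul(-1671, 614) = -1025994)
Pow(j, 2) = Pow(-1025994, 2) = 1052663688036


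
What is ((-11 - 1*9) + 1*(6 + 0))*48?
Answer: -672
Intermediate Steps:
((-11 - 1*9) + 1*(6 + 0))*48 = ((-11 - 9) + 1*6)*48 = (-20 + 6)*48 = -14*48 = -672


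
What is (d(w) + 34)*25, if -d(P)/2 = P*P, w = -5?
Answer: -400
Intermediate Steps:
d(P) = -2*P² (d(P) = -2*P*P = -2*P²)
(d(w) + 34)*25 = (-2*(-5)² + 34)*25 = (-2*25 + 34)*25 = (-50 + 34)*25 = -16*25 = -400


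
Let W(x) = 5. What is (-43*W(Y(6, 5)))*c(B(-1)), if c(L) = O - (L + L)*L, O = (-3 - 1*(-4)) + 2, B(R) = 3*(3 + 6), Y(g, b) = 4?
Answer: 312825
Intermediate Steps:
B(R) = 27 (B(R) = 3*9 = 27)
O = 3 (O = (-3 + 4) + 2 = 1 + 2 = 3)
c(L) = 3 - 2*L**2 (c(L) = 3 - (L + L)*L = 3 - 2*L*L = 3 - 2*L**2)
(-43*W(Y(6, 5)))*c(B(-1)) = (-43*5)*(3 - 2*27**2) = -215*(3 - 2*729) = -215*(3 - 1458) = -215*(-1455) = 312825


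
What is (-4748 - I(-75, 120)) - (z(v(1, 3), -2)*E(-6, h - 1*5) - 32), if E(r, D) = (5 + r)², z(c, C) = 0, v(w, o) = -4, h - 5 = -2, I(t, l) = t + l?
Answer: -4761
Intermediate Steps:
I(t, l) = l + t
h = 3 (h = 5 - 2 = 3)
(-4748 - I(-75, 120)) - (z(v(1, 3), -2)*E(-6, h - 1*5) - 32) = (-4748 - (120 - 75)) - (0*(5 - 6)² - 32) = (-4748 - 1*45) - (0*(-1)² - 32) = (-4748 - 45) - (0*1 - 32) = -4793 - (0 - 32) = -4793 - 1*(-32) = -4793 + 32 = -4761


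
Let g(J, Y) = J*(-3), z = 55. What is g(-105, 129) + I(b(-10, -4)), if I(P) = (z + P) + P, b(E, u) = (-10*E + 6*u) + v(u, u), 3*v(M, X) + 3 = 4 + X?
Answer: 520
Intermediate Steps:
v(M, X) = 1/3 + X/3 (v(M, X) = -1 + (4 + X)/3 = -1 + (4/3 + X/3) = 1/3 + X/3)
b(E, u) = 1/3 - 10*E + 19*u/3 (b(E, u) = (-10*E + 6*u) + (1/3 + u/3) = 1/3 - 10*E + 19*u/3)
I(P) = 55 + 2*P (I(P) = (55 + P) + P = 55 + 2*P)
g(J, Y) = -3*J
g(-105, 129) + I(b(-10, -4)) = -3*(-105) + (55 + 2*(1/3 - 10*(-10) + (19/3)*(-4))) = 315 + (55 + 2*(1/3 + 100 - 76/3)) = 315 + (55 + 2*75) = 315 + (55 + 150) = 315 + 205 = 520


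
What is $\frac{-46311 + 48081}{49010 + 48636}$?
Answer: $\frac{885}{48823} \approx 0.018127$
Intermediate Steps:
$\frac{-46311 + 48081}{49010 + 48636} = \frac{1770}{97646} = 1770 \cdot \frac{1}{97646} = \frac{885}{48823}$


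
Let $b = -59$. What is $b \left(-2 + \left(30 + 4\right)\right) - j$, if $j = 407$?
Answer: $-2295$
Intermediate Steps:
$b \left(-2 + \left(30 + 4\right)\right) - j = - 59 \left(-2 + \left(30 + 4\right)\right) - 407 = - 59 \left(-2 + 34\right) - 407 = \left(-59\right) 32 - 407 = -1888 - 407 = -2295$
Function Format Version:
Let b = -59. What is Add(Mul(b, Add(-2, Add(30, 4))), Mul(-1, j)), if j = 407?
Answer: -2295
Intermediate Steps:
Add(Mul(b, Add(-2, Add(30, 4))), Mul(-1, j)) = Add(Mul(-59, Add(-2, Add(30, 4))), Mul(-1, 407)) = Add(Mul(-59, Add(-2, 34)), -407) = Add(Mul(-59, 32), -407) = Add(-1888, -407) = -2295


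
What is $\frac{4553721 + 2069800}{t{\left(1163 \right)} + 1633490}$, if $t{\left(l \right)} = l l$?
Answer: $\frac{6623521}{2986059} \approx 2.2181$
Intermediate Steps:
$t{\left(l \right)} = l^{2}$
$\frac{4553721 + 2069800}{t{\left(1163 \right)} + 1633490} = \frac{4553721 + 2069800}{1163^{2} + 1633490} = \frac{6623521}{1352569 + 1633490} = \frac{6623521}{2986059}$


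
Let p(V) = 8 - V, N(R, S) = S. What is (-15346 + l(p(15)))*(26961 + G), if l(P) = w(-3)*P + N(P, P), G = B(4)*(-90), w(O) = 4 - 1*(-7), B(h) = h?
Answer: -410453430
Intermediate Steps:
w(O) = 11 (w(O) = 4 + 7 = 11)
G = -360 (G = 4*(-90) = -360)
l(P) = 12*P (l(P) = 11*P + P = 12*P)
(-15346 + l(p(15)))*(26961 + G) = (-15346 + 12*(8 - 1*15))*(26961 - 360) = (-15346 + 12*(8 - 15))*26601 = (-15346 + 12*(-7))*26601 = (-15346 - 84)*26601 = -15430*26601 = -410453430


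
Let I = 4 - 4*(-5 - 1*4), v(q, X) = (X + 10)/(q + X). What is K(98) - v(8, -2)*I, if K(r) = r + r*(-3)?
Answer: -748/3 ≈ -249.33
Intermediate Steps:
v(q, X) = (10 + X)/(X + q)
I = 40 (I = 4 - 4*(-5 - 4) = 4 - 4*(-9) = 4 + 36 = 40)
K(r) = -2*r (K(r) = r - 3*r = -2*r)
K(98) - v(8, -2)*I = -2*98 - (10 - 2)/(-2 + 8)*40 = -196 - 8/6*40 = -196 - (1/6)*8*40 = -196 - 4*40/3 = -196 - 1*160/3 = -196 - 160/3 = -748/3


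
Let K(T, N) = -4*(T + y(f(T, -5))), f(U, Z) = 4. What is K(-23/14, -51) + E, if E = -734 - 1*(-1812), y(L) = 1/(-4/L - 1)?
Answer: 7606/7 ≈ 1086.6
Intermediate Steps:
y(L) = 1/(-1 - 4/L)
K(T, N) = 2 - 4*T (K(T, N) = -4*(T - 1*4/(4 + 4)) = -4*(T - 1*4/8) = -4*(T - 1*4*⅛) = -4*(T - ½) = -4*(-½ + T) = 2 - 4*T)
E = 1078 (E = -734 + 1812 = 1078)
K(-23/14, -51) + E = (2 - (-92)/14) + 1078 = (2 - 4*(-23/14)) + 1078 = (2 + 46/7) + 1078 = 60/7 + 1078 = 7606/7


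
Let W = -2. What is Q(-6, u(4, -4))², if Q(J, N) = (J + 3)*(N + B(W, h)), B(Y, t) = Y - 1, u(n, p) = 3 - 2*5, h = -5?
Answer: 900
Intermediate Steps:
u(n, p) = -7 (u(n, p) = 3 - 10 = -7)
B(Y, t) = -1 + Y
Q(J, N) = (-3 + N)*(3 + J) (Q(J, N) = (J + 3)*(N + (-1 - 2)) = (3 + J)*(N - 3) = (3 + J)*(-3 + N) = (-3 + N)*(3 + J))
Q(-6, u(4, -4))² = (-9 - 3*(-6) + 3*(-7) - 6*(-7))² = (-9 + 18 - 21 + 42)² = 30² = 900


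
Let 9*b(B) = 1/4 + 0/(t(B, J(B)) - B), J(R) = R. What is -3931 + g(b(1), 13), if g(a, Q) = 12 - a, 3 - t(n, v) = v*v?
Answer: -141085/36 ≈ -3919.0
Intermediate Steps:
t(n, v) = 3 - v² (t(n, v) = 3 - v*v = 3 - v²)
b(B) = 1/36 (b(B) = (1/4 + 0/((3 - B²) - B))/9 = (1*(¼) + 0/(3 - B - B²))/9 = (¼ + 0)/9 = (⅑)*(¼) = 1/36)
-3931 + g(b(1), 13) = -3931 + (12 - 1*1/36) = -3931 + (12 - 1/36) = -3931 + 431/36 = -141085/36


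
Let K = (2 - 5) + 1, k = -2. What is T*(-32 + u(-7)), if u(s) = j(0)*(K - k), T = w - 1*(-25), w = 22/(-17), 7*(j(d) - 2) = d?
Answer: -12896/17 ≈ -758.59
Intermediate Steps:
j(d) = 2 + d/7
K = -2 (K = -3 + 1 = -2)
w = -22/17 (w = 22*(-1/17) = -22/17 ≈ -1.2941)
T = 403/17 (T = -22/17 - 1*(-25) = -22/17 + 25 = 403/17 ≈ 23.706)
u(s) = 0 (u(s) = (2 + (1/7)*0)*(-2 - 1*(-2)) = (2 + 0)*(-2 + 2) = 2*0 = 0)
T*(-32 + u(-7)) = 403*(-32 + 0)/17 = (403/17)*(-32) = -12896/17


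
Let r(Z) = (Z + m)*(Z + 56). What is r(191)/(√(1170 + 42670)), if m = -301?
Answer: -2717*√685/548 ≈ -129.76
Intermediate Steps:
r(Z) = (-301 + Z)*(56 + Z) (r(Z) = (Z - 301)*(Z + 56) = (-301 + Z)*(56 + Z))
r(191)/(√(1170 + 42670)) = (-16856 + 191² - 245*191)/(√(1170 + 42670)) = (-16856 + 36481 - 46795)/(√43840) = -27170*√685/5480 = -2717*√685/548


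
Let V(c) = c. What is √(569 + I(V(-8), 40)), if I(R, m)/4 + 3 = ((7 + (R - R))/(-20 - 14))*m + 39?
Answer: √196537/17 ≈ 26.078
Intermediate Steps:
I(R, m) = 144 - 14*m/17 (I(R, m) = -12 + 4*(((7 + (R - R))/(-20 - 14))*m + 39) = -12 + 4*(((7 + 0)/(-34))*m + 39) = -12 + 4*((7*(-1/34))*m + 39) = -12 + 4*(-7*m/34 + 39) = -12 + 4*(39 - 7*m/34) = -12 + (156 - 14*m/17) = 144 - 14*m/17)
√(569 + I(V(-8), 40)) = √(569 + (144 - 14/17*40)) = √(569 + (144 - 560/17)) = √(569 + 1888/17) = √(11561/17) = √196537/17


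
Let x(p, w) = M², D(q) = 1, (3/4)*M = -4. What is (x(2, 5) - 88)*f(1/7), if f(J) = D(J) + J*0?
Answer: -536/9 ≈ -59.556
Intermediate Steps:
M = -16/3 (M = (4/3)*(-4) = -16/3 ≈ -5.3333)
x(p, w) = 256/9 (x(p, w) = (-16/3)² = 256/9)
f(J) = 1 (f(J) = 1 + J*0 = 1 + 0 = 1)
(x(2, 5) - 88)*f(1/7) = (256/9 - 88)*1 = -536/9*1 = -536/9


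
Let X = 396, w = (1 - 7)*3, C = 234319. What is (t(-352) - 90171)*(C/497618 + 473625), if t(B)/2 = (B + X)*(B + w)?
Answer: -28925801680462939/497618 ≈ -5.8129e+10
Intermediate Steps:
w = -18 (w = -6*3 = -18)
t(B) = 2*(-18 + B)*(396 + B) (t(B) = 2*((B + 396)*(B - 18)) = 2*((396 + B)*(-18 + B)) = 2*((-18 + B)*(396 + B)) = 2*(-18 + B)*(396 + B))
(t(-352) - 90171)*(C/497618 + 473625) = ((-14256 + 2*(-352)**2 + 756*(-352)) - 90171)*(234319/497618 + 473625) = ((-14256 + 2*123904 - 266112) - 90171)*(234319*(1/497618) + 473625) = ((-14256 + 247808 - 266112) - 90171)*(234319/497618 + 473625) = (-32560 - 90171)*(235684559569/497618) = -122731*235684559569/497618 = -28925801680462939/497618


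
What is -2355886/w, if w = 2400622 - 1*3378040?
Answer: 90611/37593 ≈ 2.4103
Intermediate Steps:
w = -977418 (w = 2400622 - 3378040 = -977418)
-2355886/w = -2355886/(-977418) = -2355886*(-1/977418) = 90611/37593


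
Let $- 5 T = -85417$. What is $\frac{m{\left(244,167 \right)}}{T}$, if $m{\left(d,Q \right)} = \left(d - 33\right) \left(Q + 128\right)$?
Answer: $\frac{311225}{85417} \approx 3.6436$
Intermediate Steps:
$T = \frac{85417}{5}$ ($T = \left(- \frac{1}{5}\right) \left(-85417\right) = \frac{85417}{5} \approx 17083.0$)
$m{\left(d,Q \right)} = \left(-33 + d\right) \left(128 + Q\right)$
$\frac{m{\left(244,167 \right)}}{T} = \frac{-4224 - 5511 + 128 \cdot 244 + 167 \cdot 244}{\frac{85417}{5}} = \left(-4224 - 5511 + 31232 + 40748\right) \frac{5}{85417} = 62245 \cdot \frac{5}{85417} = \frac{311225}{85417}$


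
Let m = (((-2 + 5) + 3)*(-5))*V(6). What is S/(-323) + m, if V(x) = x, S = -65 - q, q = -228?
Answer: -58303/323 ≈ -180.50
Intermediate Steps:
S = 163 (S = -65 - 1*(-228) = -65 + 228 = 163)
m = -180 (m = (((-2 + 5) + 3)*(-5))*6 = ((3 + 3)*(-5))*6 = (6*(-5))*6 = -30*6 = -180)
S/(-323) + m = 163/(-323) - 180 = 163*(-1/323) - 180 = -163/323 - 180 = -58303/323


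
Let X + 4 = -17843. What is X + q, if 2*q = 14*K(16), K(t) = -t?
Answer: -17959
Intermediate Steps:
X = -17847 (X = -4 - 17843 = -17847)
q = -112 (q = (14*(-1*16))/2 = (14*(-16))/2 = (½)*(-224) = -112)
X + q = -17847 - 112 = -17959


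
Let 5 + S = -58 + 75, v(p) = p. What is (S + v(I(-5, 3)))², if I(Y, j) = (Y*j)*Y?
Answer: 7569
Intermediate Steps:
I(Y, j) = j*Y²
S = 12 (S = -5 + (-58 + 75) = -5 + 17 = 12)
(S + v(I(-5, 3)))² = (12 + 3*(-5)²)² = (12 + 3*25)² = (12 + 75)² = 87² = 7569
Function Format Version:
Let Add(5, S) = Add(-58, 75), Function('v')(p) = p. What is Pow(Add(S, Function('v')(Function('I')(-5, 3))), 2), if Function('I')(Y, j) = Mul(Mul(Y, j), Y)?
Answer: 7569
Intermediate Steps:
Function('I')(Y, j) = Mul(j, Pow(Y, 2))
S = 12 (S = Add(-5, Add(-58, 75)) = Add(-5, 17) = 12)
Pow(Add(S, Function('v')(Function('I')(-5, 3))), 2) = Pow(Add(12, Mul(3, Pow(-5, 2))), 2) = Pow(Add(12, Mul(3, 25)), 2) = Pow(Add(12, 75), 2) = Pow(87, 2) = 7569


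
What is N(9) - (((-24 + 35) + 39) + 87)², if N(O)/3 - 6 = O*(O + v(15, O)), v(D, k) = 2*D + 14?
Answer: -17320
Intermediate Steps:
v(D, k) = 14 + 2*D
N(O) = 18 + 3*O*(44 + O) (N(O) = 18 + 3*(O*(O + (14 + 2*15))) = 18 + 3*(O*(O + (14 + 30))) = 18 + 3*(O*(O + 44)) = 18 + 3*(O*(44 + O)) = 18 + 3*O*(44 + O))
N(9) - (((-24 + 35) + 39) + 87)² = (18 + 3*9² + 132*9) - (((-24 + 35) + 39) + 87)² = (18 + 3*81 + 1188) - ((11 + 39) + 87)² = (18 + 243 + 1188) - (50 + 87)² = 1449 - 1*137² = 1449 - 1*18769 = 1449 - 18769 = -17320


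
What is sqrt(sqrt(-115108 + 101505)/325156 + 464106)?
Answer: sqrt(72586195107816 + 481*I*sqrt(13603))/12506 ≈ 681.25 + 2.6326e-7*I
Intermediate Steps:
sqrt(sqrt(-115108 + 101505)/325156 + 464106) = sqrt(sqrt(-13603)*(1/325156) + 464106) = sqrt((I*sqrt(13603))*(1/325156) + 464106) = sqrt(I*sqrt(13603)/325156 + 464106) = sqrt(464106 + I*sqrt(13603)/325156)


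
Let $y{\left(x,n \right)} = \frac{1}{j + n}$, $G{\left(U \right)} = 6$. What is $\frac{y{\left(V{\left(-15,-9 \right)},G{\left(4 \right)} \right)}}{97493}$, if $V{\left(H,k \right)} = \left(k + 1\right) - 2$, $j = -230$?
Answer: $- \frac{1}{21838432} \approx -4.5791 \cdot 10^{-8}$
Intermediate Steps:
$V{\left(H,k \right)} = -1 + k$ ($V{\left(H,k \right)} = \left(1 + k\right) - 2 = -1 + k$)
$y{\left(x,n \right)} = \frac{1}{-230 + n}$
$\frac{y{\left(V{\left(-15,-9 \right)},G{\left(4 \right)} \right)}}{97493} = \frac{1}{\left(-230 + 6\right) 97493} = \frac{1}{-224} \cdot \frac{1}{97493} = \left(- \frac{1}{224}\right) \frac{1}{97493} = - \frac{1}{21838432}$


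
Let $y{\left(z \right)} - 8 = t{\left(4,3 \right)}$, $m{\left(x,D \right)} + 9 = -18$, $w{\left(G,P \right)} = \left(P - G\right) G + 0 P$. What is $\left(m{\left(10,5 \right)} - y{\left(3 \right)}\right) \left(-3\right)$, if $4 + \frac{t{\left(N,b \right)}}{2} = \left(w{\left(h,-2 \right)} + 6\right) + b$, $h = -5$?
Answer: $45$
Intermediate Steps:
$w{\left(G,P \right)} = G \left(P - G\right)$ ($w{\left(G,P \right)} = G \left(P - G\right) + 0 = G \left(P - G\right)$)
$m{\left(x,D \right)} = -27$ ($m{\left(x,D \right)} = -9 - 18 = -27$)
$t{\left(N,b \right)} = -26 + 2 b$ ($t{\left(N,b \right)} = -8 + 2 \left(\left(- 5 \left(-2 - -5\right) + 6\right) + b\right) = -8 + 2 \left(\left(- 5 \left(-2 + 5\right) + 6\right) + b\right) = -8 + 2 \left(\left(\left(-5\right) 3 + 6\right) + b\right) = -8 + 2 \left(\left(-15 + 6\right) + b\right) = -8 + 2 \left(-9 + b\right) = -8 + \left(-18 + 2 b\right) = -26 + 2 b$)
$y{\left(z \right)} = -12$ ($y{\left(z \right)} = 8 + \left(-26 + 2 \cdot 3\right) = 8 + \left(-26 + 6\right) = 8 - 20 = -12$)
$\left(m{\left(10,5 \right)} - y{\left(3 \right)}\right) \left(-3\right) = \left(-27 - -12\right) \left(-3\right) = \left(-27 + 12\right) \left(-3\right) = \left(-15\right) \left(-3\right) = 45$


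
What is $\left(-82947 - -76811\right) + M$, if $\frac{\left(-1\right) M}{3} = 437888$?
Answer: $-1319800$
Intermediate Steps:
$M = -1313664$ ($M = \left(-3\right) 437888 = -1313664$)
$\left(-82947 - -76811\right) + M = \left(-82947 - -76811\right) - 1313664 = \left(-82947 + 76811\right) - 1313664 = -6136 - 1313664 = -1319800$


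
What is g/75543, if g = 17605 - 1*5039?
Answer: 12566/75543 ≈ 0.16634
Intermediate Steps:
g = 12566 (g = 17605 - 5039 = 12566)
g/75543 = 12566/75543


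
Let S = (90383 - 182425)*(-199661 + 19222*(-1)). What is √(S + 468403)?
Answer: √20146897489 ≈ 1.4194e+5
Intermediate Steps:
S = 20146429086 (S = -92042*(-199661 - 19222) = -92042*(-218883) = 20146429086)
√(S + 468403) = √(20146429086 + 468403) = √20146897489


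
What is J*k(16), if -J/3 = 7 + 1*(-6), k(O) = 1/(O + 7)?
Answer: -3/23 ≈ -0.13043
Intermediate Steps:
k(O) = 1/(7 + O)
J = -3 (J = -3*(7 + 1*(-6)) = -3*(7 - 6) = -3*1 = -3)
J*k(16) = -3/(7 + 16) = -3/23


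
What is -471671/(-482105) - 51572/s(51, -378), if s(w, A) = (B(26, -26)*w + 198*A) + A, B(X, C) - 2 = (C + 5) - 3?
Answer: 15218092471/9201456030 ≈ 1.6539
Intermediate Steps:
B(X, C) = 4 + C (B(X, C) = 2 + ((C + 5) - 3) = 2 + ((5 + C) - 3) = 2 + (2 + C) = 4 + C)
s(w, A) = -22*w + 199*A (s(w, A) = ((4 - 26)*w + 198*A) + A = (-22*w + 198*A) + A = -22*w + 199*A)
-471671/(-482105) - 51572/s(51, -378) = -471671/(-482105) - 51572/(-22*51 + 199*(-378)) = -471671*(-1/482105) - 51572/(-1122 - 75222) = 471671/482105 - 51572/(-76344) = 471671/482105 - 51572*(-1/76344) = 471671/482105 + 12893/19086 = 15218092471/9201456030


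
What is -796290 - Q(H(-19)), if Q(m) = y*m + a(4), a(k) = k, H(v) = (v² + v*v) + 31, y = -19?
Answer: -781987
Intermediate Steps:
H(v) = 31 + 2*v² (H(v) = (v² + v²) + 31 = 2*v² + 31 = 31 + 2*v²)
Q(m) = 4 - 19*m (Q(m) = -19*m + 4 = 4 - 19*m)
-796290 - Q(H(-19)) = -796290 - (4 - 19*(31 + 2*(-19)²)) = -796290 - (4 - 19*(31 + 2*361)) = -796290 - (4 - 19*(31 + 722)) = -796290 - (4 - 19*753) = -796290 - (4 - 14307) = -796290 - 1*(-14303) = -796290 + 14303 = -781987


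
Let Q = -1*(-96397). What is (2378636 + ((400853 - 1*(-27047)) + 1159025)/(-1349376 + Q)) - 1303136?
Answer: 1347577327575/1252979 ≈ 1.0755e+6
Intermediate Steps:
Q = 96397
(2378636 + ((400853 - 1*(-27047)) + 1159025)/(-1349376 + Q)) - 1303136 = (2378636 + ((400853 - 1*(-27047)) + 1159025)/(-1349376 + 96397)) - 1303136 = (2378636 + ((400853 + 27047) + 1159025)/(-1252979)) - 1303136 = (2378636 + (427900 + 1159025)*(-1/1252979)) - 1303136 = (2378636 + 1586925*(-1/1252979)) - 1303136 = (2378636 - 1586925/1252979) - 1303136 = 2980379369719/1252979 - 1303136 = 1347577327575/1252979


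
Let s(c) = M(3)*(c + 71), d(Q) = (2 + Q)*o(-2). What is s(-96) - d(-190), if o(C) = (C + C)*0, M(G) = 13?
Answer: -325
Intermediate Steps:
o(C) = 0 (o(C) = (2*C)*0 = 0)
d(Q) = 0 (d(Q) = (2 + Q)*0 = 0)
s(c) = 923 + 13*c (s(c) = 13*(c + 71) = 13*(71 + c) = 923 + 13*c)
s(-96) - d(-190) = (923 + 13*(-96)) - 1*0 = (923 - 1248) + 0 = -325 + 0 = -325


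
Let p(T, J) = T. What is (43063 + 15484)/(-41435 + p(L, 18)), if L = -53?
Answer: -58547/41488 ≈ -1.4112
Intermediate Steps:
(43063 + 15484)/(-41435 + p(L, 18)) = (43063 + 15484)/(-41435 - 53) = 58547/(-41488) = 58547*(-1/41488) = -58547/41488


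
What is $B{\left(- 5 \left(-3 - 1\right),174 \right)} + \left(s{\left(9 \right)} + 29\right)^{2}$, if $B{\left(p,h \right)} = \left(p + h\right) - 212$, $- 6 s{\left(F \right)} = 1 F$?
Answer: $\frac{2953}{4} \approx 738.25$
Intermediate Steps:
$s{\left(F \right)} = - \frac{F}{6}$ ($s{\left(F \right)} = - \frac{1 F}{6} = - \frac{F}{6}$)
$B{\left(p,h \right)} = -212 + h + p$ ($B{\left(p,h \right)} = \left(h + p\right) - 212 = -212 + h + p$)
$B{\left(- 5 \left(-3 - 1\right),174 \right)} + \left(s{\left(9 \right)} + 29\right)^{2} = \left(-212 + 174 - 5 \left(-3 - 1\right)\right) + \left(\left(- \frac{1}{6}\right) 9 + 29\right)^{2} = \left(-212 + 174 - -20\right) + \left(- \frac{3}{2} + 29\right)^{2} = \left(-212 + 174 + 20\right) + \left(\frac{55}{2}\right)^{2} = -18 + \frac{3025}{4} = \frac{2953}{4}$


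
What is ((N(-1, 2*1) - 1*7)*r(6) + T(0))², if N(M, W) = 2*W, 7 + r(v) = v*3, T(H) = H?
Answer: 1089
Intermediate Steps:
r(v) = -7 + 3*v (r(v) = -7 + v*3 = -7 + 3*v)
((N(-1, 2*1) - 1*7)*r(6) + T(0))² = ((2*(2*1) - 1*7)*(-7 + 3*6) + 0)² = ((2*2 - 7)*(-7 + 18) + 0)² = ((4 - 7)*11 + 0)² = (-3*11 + 0)² = (-33 + 0)² = (-33)² = 1089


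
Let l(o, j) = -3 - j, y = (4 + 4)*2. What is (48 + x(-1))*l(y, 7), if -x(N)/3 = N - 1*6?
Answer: -690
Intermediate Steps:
x(N) = 18 - 3*N (x(N) = -3*(N - 1*6) = -3*(N - 6) = -3*(-6 + N) = 18 - 3*N)
y = 16 (y = 8*2 = 16)
(48 + x(-1))*l(y, 7) = (48 + (18 - 3*(-1)))*(-3 - 1*7) = (48 + (18 + 3))*(-3 - 7) = (48 + 21)*(-10) = 69*(-10) = -690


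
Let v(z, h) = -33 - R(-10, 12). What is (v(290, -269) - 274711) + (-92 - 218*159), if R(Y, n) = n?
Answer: -309510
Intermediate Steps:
v(z, h) = -45 (v(z, h) = -33 - 1*12 = -33 - 12 = -45)
(v(290, -269) - 274711) + (-92 - 218*159) = (-45 - 274711) + (-92 - 218*159) = -274756 + (-92 - 34662) = -274756 - 34754 = -309510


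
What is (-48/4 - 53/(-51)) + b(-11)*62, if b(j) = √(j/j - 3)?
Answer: -559/51 + 62*I*√2 ≈ -10.961 + 87.681*I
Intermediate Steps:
b(j) = I*√2 (b(j) = √(1 - 3) = √(-2) = I*√2)
(-48/4 - 53/(-51)) + b(-11)*62 = (-48/4 - 53/(-51)) + (I*√2)*62 = (-48*¼ - 53*(-1/51)) + 62*I*√2 = (-12 + 53/51) + 62*I*√2 = -559/51 + 62*I*√2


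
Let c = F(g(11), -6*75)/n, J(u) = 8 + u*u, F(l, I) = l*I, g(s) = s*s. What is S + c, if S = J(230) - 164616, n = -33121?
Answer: -336347838/3011 ≈ -1.1171e+5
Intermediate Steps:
g(s) = s**2
F(l, I) = I*l
J(u) = 8 + u**2
S = -111708 (S = (8 + 230**2) - 164616 = (8 + 52900) - 164616 = 52908 - 164616 = -111708)
c = 4950/3011 (c = (-6*75*11**2)/(-33121) = -450*121*(-1/33121) = -54450*(-1/33121) = 4950/3011 ≈ 1.6440)
S + c = -111708 + 4950/3011 = -336347838/3011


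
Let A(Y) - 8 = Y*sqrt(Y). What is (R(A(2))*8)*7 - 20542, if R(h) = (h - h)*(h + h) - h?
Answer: -20990 - 112*sqrt(2) ≈ -21148.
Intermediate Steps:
A(Y) = 8 + Y**(3/2) (A(Y) = 8 + Y*sqrt(Y) = 8 + Y**(3/2))
R(h) = -h (R(h) = 0*(2*h) - h = 0 - h = -h)
(R(A(2))*8)*7 - 20542 = (-(8 + 2**(3/2))*8)*7 - 20542 = (-(8 + 2*sqrt(2))*8)*7 - 20542 = ((-8 - 2*sqrt(2))*8)*7 - 20542 = (-64 - 16*sqrt(2))*7 - 20542 = (-448 - 112*sqrt(2)) - 20542 = -20990 - 112*sqrt(2)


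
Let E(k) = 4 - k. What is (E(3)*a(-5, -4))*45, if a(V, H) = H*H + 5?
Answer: 945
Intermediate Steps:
a(V, H) = 5 + H² (a(V, H) = H² + 5 = 5 + H²)
(E(3)*a(-5, -4))*45 = ((4 - 1*3)*(5 + (-4)²))*45 = ((4 - 3)*(5 + 16))*45 = (1*21)*45 = 21*45 = 945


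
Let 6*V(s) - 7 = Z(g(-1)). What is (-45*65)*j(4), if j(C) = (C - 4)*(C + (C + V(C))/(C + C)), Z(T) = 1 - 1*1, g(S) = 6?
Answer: 0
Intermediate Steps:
Z(T) = 0 (Z(T) = 1 - 1 = 0)
V(s) = 7/6 (V(s) = 7/6 + (⅙)*0 = 7/6 + 0 = 7/6)
j(C) = (-4 + C)*(C + (7/6 + C)/(2*C)) (j(C) = (C - 4)*(C + (C + 7/6)/(C + C)) = (-4 + C)*(C + (7/6 + C)/((2*C))) = (-4 + C)*(C + (7/6 + C)*(1/(2*C))) = (-4 + C)*(C + (7/6 + C)/(2*C)))
(-45*65)*j(4) = (-45*65)*((1/12)*(-28 + 4*(-17 - 42*4 + 12*4²))/4) = -975*(-28 + 4*(-17 - 168 + 12*16))/(4*4) = -975*(-28 + 4*(-17 - 168 + 192))/(4*4) = -975*(-28 + 4*7)/(4*4) = -975*(-28 + 28)/(4*4) = -975*0/(4*4) = -2925*0 = 0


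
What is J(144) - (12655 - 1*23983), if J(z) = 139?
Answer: 11467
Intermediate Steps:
J(144) - (12655 - 1*23983) = 139 - (12655 - 1*23983) = 139 - (12655 - 23983) = 139 - 1*(-11328) = 139 + 11328 = 11467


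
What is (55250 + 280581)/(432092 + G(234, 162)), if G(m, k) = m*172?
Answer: 335831/472340 ≈ 0.71099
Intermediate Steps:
G(m, k) = 172*m
(55250 + 280581)/(432092 + G(234, 162)) = (55250 + 280581)/(432092 + 172*234) = 335831/(432092 + 40248) = 335831/472340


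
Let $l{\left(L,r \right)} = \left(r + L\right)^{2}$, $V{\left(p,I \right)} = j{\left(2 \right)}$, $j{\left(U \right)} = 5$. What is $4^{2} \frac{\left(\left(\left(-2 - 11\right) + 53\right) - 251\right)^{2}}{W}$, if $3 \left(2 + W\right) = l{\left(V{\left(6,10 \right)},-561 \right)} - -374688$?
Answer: $\frac{1068504}{341909} \approx 3.1251$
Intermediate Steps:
$V{\left(p,I \right)} = 5$
$l{\left(L,r \right)} = \left(L + r\right)^{2}$
$W = \frac{683818}{3}$ ($W = -2 + \frac{\left(5 - 561\right)^{2} - -374688}{3} = -2 + \frac{\left(-556\right)^{2} + 374688}{3} = -2 + \frac{309136 + 374688}{3} = -2 + \frac{1}{3} \cdot 683824 = -2 + \frac{683824}{3} = \frac{683818}{3} \approx 2.2794 \cdot 10^{5}$)
$4^{2} \frac{\left(\left(\left(-2 - 11\right) + 53\right) - 251\right)^{2}}{W} = 4^{2} \frac{\left(\left(\left(-2 - 11\right) + 53\right) - 251\right)^{2}}{\frac{683818}{3}} = 16 \left(\left(-13 + 53\right) - 251\right)^{2} \cdot \frac{3}{683818} = 16 \left(40 - 251\right)^{2} \cdot \frac{3}{683818} = 16 \left(-211\right)^{2} \cdot \frac{3}{683818} = 16 \cdot 44521 \cdot \frac{3}{683818} = 16 \cdot \frac{133563}{683818} = \frac{1068504}{341909}$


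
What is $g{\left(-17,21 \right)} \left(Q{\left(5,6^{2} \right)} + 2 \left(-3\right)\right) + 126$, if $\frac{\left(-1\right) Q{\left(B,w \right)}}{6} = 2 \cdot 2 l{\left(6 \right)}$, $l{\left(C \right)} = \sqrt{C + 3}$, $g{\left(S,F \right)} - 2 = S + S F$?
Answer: $29142$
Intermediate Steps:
$g{\left(S,F \right)} = 2 + S + F S$ ($g{\left(S,F \right)} = 2 + \left(S + S F\right) = 2 + \left(S + F S\right) = 2 + S + F S$)
$l{\left(C \right)} = \sqrt{3 + C}$
$Q{\left(B,w \right)} = -72$ ($Q{\left(B,w \right)} = - 6 \cdot 2 \cdot 2 \sqrt{3 + 6} = - 6 \cdot 4 \sqrt{9} = - 6 \cdot 4 \cdot 3 = \left(-6\right) 12 = -72$)
$g{\left(-17,21 \right)} \left(Q{\left(5,6^{2} \right)} + 2 \left(-3\right)\right) + 126 = \left(2 - 17 + 21 \left(-17\right)\right) \left(-72 + 2 \left(-3\right)\right) + 126 = \left(2 - 17 - 357\right) \left(-72 - 6\right) + 126 = \left(-372\right) \left(-78\right) + 126 = 29016 + 126 = 29142$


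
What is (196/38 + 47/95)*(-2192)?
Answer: -1177104/95 ≈ -12391.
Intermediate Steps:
(196/38 + 47/95)*(-2192) = (196*(1/38) + 47*(1/95))*(-2192) = (98/19 + 47/95)*(-2192) = (537/95)*(-2192) = -1177104/95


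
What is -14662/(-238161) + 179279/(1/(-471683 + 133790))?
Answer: -14427107273154005/238161 ≈ -6.0577e+10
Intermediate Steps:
-14662/(-238161) + 179279/(1/(-471683 + 133790)) = -14662*(-1/238161) + 179279/(1/(-337893)) = 14662/238161 + 179279/(-1/337893) = 14662/238161 + 179279*(-337893) = 14662/238161 - 60577119147 = -14427107273154005/238161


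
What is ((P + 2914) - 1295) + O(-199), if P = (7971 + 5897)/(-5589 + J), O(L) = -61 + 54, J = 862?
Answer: 7606056/4727 ≈ 1609.1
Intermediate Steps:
O(L) = -7
P = -13868/4727 (P = (7971 + 5897)/(-5589 + 862) = 13868/(-4727) = 13868*(-1/4727) = -13868/4727 ≈ -2.9338)
((P + 2914) - 1295) + O(-199) = ((-13868/4727 + 2914) - 1295) - 7 = (13760610/4727 - 1295) - 7 = 7639145/4727 - 7 = 7606056/4727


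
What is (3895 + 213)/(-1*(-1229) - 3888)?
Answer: -4108/2659 ≈ -1.5449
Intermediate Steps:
(3895 + 213)/(-1*(-1229) - 3888) = 4108/(1229 - 3888) = 4108/(-2659) = 4108*(-1/2659) = -4108/2659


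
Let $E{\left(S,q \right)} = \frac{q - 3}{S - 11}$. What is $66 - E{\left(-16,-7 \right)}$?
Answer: $\frac{1772}{27} \approx 65.63$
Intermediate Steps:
$E{\left(S,q \right)} = \frac{-3 + q}{-11 + S}$
$66 - E{\left(-16,-7 \right)} = 66 - \frac{-3 - 7}{-11 - 16} = 66 - \frac{1}{-27} \left(-10\right) = 66 - \left(- \frac{1}{27}\right) \left(-10\right) = 66 - \frac{10}{27} = \frac{1772}{27}$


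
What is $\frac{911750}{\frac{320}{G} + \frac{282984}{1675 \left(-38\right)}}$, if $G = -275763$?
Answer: $- \frac{4000830788915625}{19514221198} \approx -2.0502 \cdot 10^{5}$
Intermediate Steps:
$\frac{911750}{\frac{320}{G} + \frac{282984}{1675 \left(-38\right)}} = \frac{911750}{\frac{320}{-275763} + \frac{282984}{1675 \left(-38\right)}} = \frac{911750}{320 \left(- \frac{1}{275763}\right) + \frac{282984}{-63650}} = \frac{911750}{- \frac{320}{275763} + 282984 \left(- \frac{1}{63650}\right)} = \frac{911750}{- \frac{320}{275763} - \frac{141492}{31825}} = \frac{911750}{- \frac{39028442396}{8776157475}} = 911750 \left(- \frac{8776157475}{39028442396}\right) = - \frac{4000830788915625}{19514221198}$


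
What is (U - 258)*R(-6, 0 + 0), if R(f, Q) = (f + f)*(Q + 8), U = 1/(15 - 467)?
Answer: 2798808/113 ≈ 24768.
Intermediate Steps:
U = -1/452 (U = 1/(-452) = -1/452 ≈ -0.0022124)
R(f, Q) = 2*f*(8 + Q) (R(f, Q) = (2*f)*(8 + Q) = 2*f*(8 + Q))
(U - 258)*R(-6, 0 + 0) = (-1/452 - 258)*(2*(-6)*(8 + (0 + 0))) = -116617*(-6)*(8 + 0)/226 = -116617*(-6)*8/226 = -116617/452*(-96) = 2798808/113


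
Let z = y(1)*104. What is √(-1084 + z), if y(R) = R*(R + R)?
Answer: 2*I*√219 ≈ 29.597*I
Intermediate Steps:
y(R) = 2*R² (y(R) = R*(2*R) = 2*R²)
z = 208 (z = (2*1²)*104 = (2*1)*104 = 2*104 = 208)
√(-1084 + z) = √(-1084 + 208) = √(-876) = 2*I*√219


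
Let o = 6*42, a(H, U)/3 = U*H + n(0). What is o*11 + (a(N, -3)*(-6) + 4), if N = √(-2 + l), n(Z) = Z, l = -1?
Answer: 2776 + 54*I*√3 ≈ 2776.0 + 93.531*I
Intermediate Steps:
N = I*√3 (N = √(-2 - 1) = √(-3) = I*√3 ≈ 1.732*I)
a(H, U) = 3*H*U (a(H, U) = 3*(U*H + 0) = 3*(H*U + 0) = 3*(H*U) = 3*H*U)
o = 252
o*11 + (a(N, -3)*(-6) + 4) = 252*11 + ((3*(I*√3)*(-3))*(-6) + 4) = 2772 + (-9*I*√3*(-6) + 4) = 2772 + (54*I*√3 + 4) = 2772 + (4 + 54*I*√3) = 2776 + 54*I*√3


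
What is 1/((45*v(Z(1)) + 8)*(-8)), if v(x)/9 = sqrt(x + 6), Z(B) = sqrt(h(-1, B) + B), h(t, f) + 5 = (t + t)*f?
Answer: -1/(64 + 3240*sqrt(6 + I*sqrt(6))) ≈ -0.0001181 + 2.2998e-5*I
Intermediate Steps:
h(t, f) = -5 + 2*f*t (h(t, f) = -5 + (t + t)*f = -5 + (2*t)*f = -5 + 2*f*t)
Z(B) = sqrt(-5 - B) (Z(B) = sqrt((-5 + 2*B*(-1)) + B) = sqrt((-5 - 2*B) + B) = sqrt(-5 - B))
v(x) = 9*sqrt(6 + x) (v(x) = 9*sqrt(x + 6) = 9*sqrt(6 + x))
1/((45*v(Z(1)) + 8)*(-8)) = 1/((45*(9*sqrt(6 + sqrt(-5 - 1*1))) + 8)*(-8)) = 1/((45*(9*sqrt(6 + sqrt(-5 - 1))) + 8)*(-8)) = 1/((45*(9*sqrt(6 + sqrt(-6))) + 8)*(-8)) = 1/((45*(9*sqrt(6 + I*sqrt(6))) + 8)*(-8)) = 1/((405*sqrt(6 + I*sqrt(6)) + 8)*(-8)) = 1/((8 + 405*sqrt(6 + I*sqrt(6)))*(-8)) = 1/(-64 - 3240*sqrt(6 + I*sqrt(6)))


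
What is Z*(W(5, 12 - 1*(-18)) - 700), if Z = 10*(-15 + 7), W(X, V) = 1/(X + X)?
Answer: 55992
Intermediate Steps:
W(X, V) = 1/(2*X)
Z = -80 (Z = 10*(-8) = -80)
Z*(W(5, 12 - 1*(-18)) - 700) = -80*((½)/5 - 700) = -80*((½)*(⅕) - 700) = -80*(⅒ - 700) = -80*(-6999/10) = 55992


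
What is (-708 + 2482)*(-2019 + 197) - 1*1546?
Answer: -3233774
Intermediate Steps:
(-708 + 2482)*(-2019 + 197) - 1*1546 = 1774*(-1822) - 1546 = -3232228 - 1546 = -3233774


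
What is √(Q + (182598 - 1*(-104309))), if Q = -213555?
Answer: 2*√18338 ≈ 270.84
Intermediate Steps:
√(Q + (182598 - 1*(-104309))) = √(-213555 + (182598 - 1*(-104309))) = √(-213555 + (182598 + 104309)) = √(-213555 + 286907) = √73352 = 2*√18338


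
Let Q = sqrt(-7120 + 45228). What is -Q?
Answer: -2*sqrt(9527) ≈ -195.21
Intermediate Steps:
Q = 2*sqrt(9527) (Q = sqrt(38108) = 2*sqrt(9527) ≈ 195.21)
-Q = -2*sqrt(9527)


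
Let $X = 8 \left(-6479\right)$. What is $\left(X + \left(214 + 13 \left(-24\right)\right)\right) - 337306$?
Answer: $-389236$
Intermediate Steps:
$X = -51832$
$\left(X + \left(214 + 13 \left(-24\right)\right)\right) - 337306 = \left(-51832 + \left(214 + 13 \left(-24\right)\right)\right) - 337306 = \left(-51832 + \left(214 - 312\right)\right) - 337306 = \left(-51832 - 98\right) - 337306 = -51930 - 337306 = -389236$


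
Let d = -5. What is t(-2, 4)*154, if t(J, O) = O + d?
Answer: -154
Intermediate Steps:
t(J, O) = -5 + O (t(J, O) = O - 5 = -5 + O)
t(-2, 4)*154 = (-5 + 4)*154 = -1*154 = -154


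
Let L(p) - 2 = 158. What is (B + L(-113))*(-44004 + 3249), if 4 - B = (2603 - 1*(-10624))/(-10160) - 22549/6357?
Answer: -2279243137831/331216 ≈ -6.8814e+6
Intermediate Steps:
L(p) = 160 (L(p) = 2 + 158 = 160)
B = 571530359/64587120 (B = 4 - ((2603 - 1*(-10624))/(-10160) - 22549/6357) = 4 - ((2603 + 10624)*(-1/10160) - 22549*1/6357) = 4 - (13227*(-1/10160) - 22549/6357) = 4 - (-13227/10160 - 22549/6357) = 4 - 1*(-313181879/64587120) = 4 + 313181879/64587120 = 571530359/64587120 ≈ 8.8490)
(B + L(-113))*(-44004 + 3249) = (571530359/64587120 + 160)*(-44004 + 3249) = (10905469559/64587120)*(-40755) = -2279243137831/331216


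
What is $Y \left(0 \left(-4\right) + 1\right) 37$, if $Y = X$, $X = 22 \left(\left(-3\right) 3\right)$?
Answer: $-7326$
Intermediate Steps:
$X = -198$ ($X = 22 \left(-9\right) = -198$)
$Y = -198$
$Y \left(0 \left(-4\right) + 1\right) 37 = - 198 \left(0 \left(-4\right) + 1\right) 37 = - 198 \left(0 + 1\right) 37 = \left(-198\right) 1 \cdot 37 = \left(-198\right) 37 = -7326$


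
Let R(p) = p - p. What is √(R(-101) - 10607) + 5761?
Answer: 5761 + I*√10607 ≈ 5761.0 + 102.99*I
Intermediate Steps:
R(p) = 0
√(R(-101) - 10607) + 5761 = √(0 - 10607) + 5761 = √(-10607) + 5761 = I*√10607 + 5761 = 5761 + I*√10607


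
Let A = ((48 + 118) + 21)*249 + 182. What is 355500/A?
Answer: 71100/9349 ≈ 7.6051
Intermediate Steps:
A = 46745 (A = (166 + 21)*249 + 182 = 187*249 + 182 = 46563 + 182 = 46745)
355500/A = 355500/46745 = 355500*(1/46745) = 71100/9349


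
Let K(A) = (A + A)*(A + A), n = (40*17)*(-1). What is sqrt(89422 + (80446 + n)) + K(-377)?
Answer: 568516 + 2*sqrt(42297) ≈ 5.6893e+5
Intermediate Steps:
n = -680 (n = 680*(-1) = -680)
K(A) = 4*A**2 (K(A) = (2*A)*(2*A) = 4*A**2)
sqrt(89422 + (80446 + n)) + K(-377) = sqrt(89422 + (80446 - 680)) + 4*(-377)**2 = sqrt(89422 + 79766) + 4*142129 = sqrt(169188) + 568516 = 2*sqrt(42297) + 568516 = 568516 + 2*sqrt(42297)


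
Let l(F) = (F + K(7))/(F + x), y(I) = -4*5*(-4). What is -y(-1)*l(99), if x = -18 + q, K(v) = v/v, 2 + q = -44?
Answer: -1600/7 ≈ -228.57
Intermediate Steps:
q = -46 (q = -2 - 44 = -46)
K(v) = 1
x = -64 (x = -18 - 46 = -64)
y(I) = 80 (y(I) = -20*(-4) = 80)
l(F) = (1 + F)/(-64 + F) (l(F) = (F + 1)/(F - 64) = (1 + F)/(-64 + F))
-y(-1)*l(99) = -80*(1 + 99)/(-64 + 99) = -80*100/35 = -80*(1/35)*100 = -80*20/7 = -1*1600/7 = -1600/7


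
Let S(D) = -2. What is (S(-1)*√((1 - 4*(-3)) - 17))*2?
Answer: -8*I ≈ -8.0*I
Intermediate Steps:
(S(-1)*√((1 - 4*(-3)) - 17))*2 = -2*√((1 - 4*(-3)) - 17)*2 = -2*√((1 + 12) - 17)*2 = -2*√(13 - 17)*2 = -4*I*2 = -8*I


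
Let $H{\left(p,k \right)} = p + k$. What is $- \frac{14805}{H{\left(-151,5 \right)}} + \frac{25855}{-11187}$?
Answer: $\frac{161848705}{1633302} \approx 99.093$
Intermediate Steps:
$H{\left(p,k \right)} = k + p$
$- \frac{14805}{H{\left(-151,5 \right)}} + \frac{25855}{-11187} = - \frac{14805}{5 - 151} + \frac{25855}{-11187} = - \frac{14805}{-146} + 25855 \left(- \frac{1}{11187}\right) = \left(-14805\right) \left(- \frac{1}{146}\right) - \frac{25855}{11187} = \frac{14805}{146} - \frac{25855}{11187} = \frac{161848705}{1633302}$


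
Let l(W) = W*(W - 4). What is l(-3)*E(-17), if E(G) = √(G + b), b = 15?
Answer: 21*I*√2 ≈ 29.698*I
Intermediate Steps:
l(W) = W*(-4 + W)
E(G) = √(15 + G) (E(G) = √(G + 15) = √(15 + G))
l(-3)*E(-17) = (-3*(-4 - 3))*√(15 - 17) = (-3*(-7))*√(-2) = 21*(I*√2) = 21*I*√2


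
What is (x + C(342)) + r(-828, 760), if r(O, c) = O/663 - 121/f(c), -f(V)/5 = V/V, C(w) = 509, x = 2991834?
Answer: 3306564376/1105 ≈ 2.9924e+6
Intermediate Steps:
f(V) = -5 (f(V) = -5*V/V = -5*1 = -5)
r(O, c) = 121/5 + O/663 (r(O, c) = O/663 - 121/(-5) = O*(1/663) - 121*(-⅕) = O/663 + 121/5 = 121/5 + O/663)
(x + C(342)) + r(-828, 760) = (2991834 + 509) + (121/5 + (1/663)*(-828)) = 2992343 + (121/5 - 276/221) = 2992343 + 25361/1105 = 3306564376/1105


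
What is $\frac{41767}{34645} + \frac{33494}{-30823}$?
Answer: $\frac{9768047}{82143295} \approx 0.11891$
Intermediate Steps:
$\frac{41767}{34645} + \frac{33494}{-30823} = 41767 \cdot \frac{1}{34645} + 33494 \left(- \frac{1}{30823}\right) = \frac{41767}{34645} - \frac{33494}{30823} = \frac{9768047}{82143295}$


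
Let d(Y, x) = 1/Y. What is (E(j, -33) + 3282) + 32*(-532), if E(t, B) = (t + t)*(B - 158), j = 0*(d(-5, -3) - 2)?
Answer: -13742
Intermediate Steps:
j = 0 (j = 0*(1/(-5) - 2) = 0*(-⅕ - 2) = 0*(-11/5) = 0)
E(t, B) = 2*t*(-158 + B) (E(t, B) = (2*t)*(-158 + B) = 2*t*(-158 + B))
(E(j, -33) + 3282) + 32*(-532) = (2*0*(-158 - 33) + 3282) + 32*(-532) = (2*0*(-191) + 3282) - 17024 = (0 + 3282) - 17024 = 3282 - 17024 = -13742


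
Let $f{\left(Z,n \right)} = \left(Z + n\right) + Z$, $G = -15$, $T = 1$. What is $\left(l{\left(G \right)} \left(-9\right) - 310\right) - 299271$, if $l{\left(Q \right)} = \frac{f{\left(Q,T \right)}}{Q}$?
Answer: $- \frac{1497992}{5} \approx -2.996 \cdot 10^{5}$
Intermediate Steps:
$f{\left(Z,n \right)} = n + 2 Z$
$l{\left(Q \right)} = \frac{1 + 2 Q}{Q}$
$\left(l{\left(G \right)} \left(-9\right) - 310\right) - 299271 = \left(\left(2 + \frac{1}{-15}\right) \left(-9\right) - 310\right) - 299271 = \left(\left(2 - \frac{1}{15}\right) \left(-9\right) - 310\right) - 299271 = \left(\frac{29}{15} \left(-9\right) - 310\right) - 299271 = \left(- \frac{87}{5} - 310\right) - 299271 = - \frac{1637}{5} - 299271 = - \frac{1497992}{5}$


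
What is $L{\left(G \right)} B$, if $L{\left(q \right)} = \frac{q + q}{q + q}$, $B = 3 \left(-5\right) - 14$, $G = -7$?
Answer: $-29$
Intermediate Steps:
$B = -29$ ($B = -15 - 14 = -29$)
$L{\left(q \right)} = 1$ ($L{\left(q \right)} = \frac{2 q}{2 q} = 2 q \frac{1}{2 q} = 1$)
$L{\left(G \right)} B = 1 \left(-29\right) = -29$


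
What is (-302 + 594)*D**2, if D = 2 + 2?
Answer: 4672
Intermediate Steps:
D = 4
(-302 + 594)*D**2 = (-302 + 594)*4**2 = 292*16 = 4672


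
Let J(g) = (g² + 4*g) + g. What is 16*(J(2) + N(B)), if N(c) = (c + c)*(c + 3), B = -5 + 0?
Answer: 544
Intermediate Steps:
B = -5
J(g) = g² + 5*g
N(c) = 2*c*(3 + c) (N(c) = (2*c)*(3 + c) = 2*c*(3 + c))
16*(J(2) + N(B)) = 16*(2*(5 + 2) + 2*(-5)*(3 - 5)) = 16*(2*7 + 2*(-5)*(-2)) = 16*(14 + 20) = 16*34 = 544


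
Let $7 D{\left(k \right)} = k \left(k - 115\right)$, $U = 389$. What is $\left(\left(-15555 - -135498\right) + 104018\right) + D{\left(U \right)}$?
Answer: $\frac{1674313}{7} \approx 2.3919 \cdot 10^{5}$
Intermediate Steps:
$D{\left(k \right)} = \frac{k \left(-115 + k\right)}{7}$ ($D{\left(k \right)} = \frac{k \left(k - 115\right)}{7} = \frac{k \left(-115 + k\right)}{7}$)
$\left(\left(-15555 - -135498\right) + 104018\right) + D{\left(U \right)} = \left(\left(-15555 - -135498\right) + 104018\right) + \frac{1}{7} \cdot 389 \left(-115 + 389\right) = \left(\left(-15555 + 135498\right) + 104018\right) + \frac{1}{7} \cdot 389 \cdot 274 = \left(119943 + 104018\right) + \frac{106586}{7} = 223961 + \frac{106586}{7} = \frac{1674313}{7}$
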